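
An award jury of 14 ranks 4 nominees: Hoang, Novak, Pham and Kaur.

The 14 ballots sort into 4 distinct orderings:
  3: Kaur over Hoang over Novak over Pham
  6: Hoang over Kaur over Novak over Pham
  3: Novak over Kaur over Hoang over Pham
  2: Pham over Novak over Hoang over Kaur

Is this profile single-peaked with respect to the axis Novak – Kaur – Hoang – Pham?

no

Axis positions: Novak=1, Kaur=2, Hoang=3, Pham=4.
Cluster 1 (peak Kaur at position 2): ranking walks positions 2-3-1-4, expanding outward from the peak — single-peaked.
Cluster 2 (peak Hoang at position 3): ranking walks positions 3-2-1-4, expanding outward from the peak — single-peaked.
Cluster 3 (peak Novak at position 1): ranking walks positions 1-2-3-4, expanding outward from the peak — single-peaked.
Cluster 4: ranking walks positions 4-1-3-2; Novak is ranked above Hoang even though Hoang lies between Novak and the peak Pham on the axis — preferences dip and rise again. Not single-peaked.
Cluster 4 violates single-peakedness, so the profile is not single-peaked on this axis.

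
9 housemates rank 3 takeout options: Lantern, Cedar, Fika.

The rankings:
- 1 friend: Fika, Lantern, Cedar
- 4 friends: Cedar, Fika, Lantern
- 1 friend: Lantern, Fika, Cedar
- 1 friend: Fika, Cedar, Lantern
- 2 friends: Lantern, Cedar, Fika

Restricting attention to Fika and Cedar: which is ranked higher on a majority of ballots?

Cedar

Ballots ranking Fika above Cedar: 1 + 1 + 1 = 3.
Ballots ranking Cedar above Fika: 9 − 3 = 6.
Cedar wins the head-to-head 6–3.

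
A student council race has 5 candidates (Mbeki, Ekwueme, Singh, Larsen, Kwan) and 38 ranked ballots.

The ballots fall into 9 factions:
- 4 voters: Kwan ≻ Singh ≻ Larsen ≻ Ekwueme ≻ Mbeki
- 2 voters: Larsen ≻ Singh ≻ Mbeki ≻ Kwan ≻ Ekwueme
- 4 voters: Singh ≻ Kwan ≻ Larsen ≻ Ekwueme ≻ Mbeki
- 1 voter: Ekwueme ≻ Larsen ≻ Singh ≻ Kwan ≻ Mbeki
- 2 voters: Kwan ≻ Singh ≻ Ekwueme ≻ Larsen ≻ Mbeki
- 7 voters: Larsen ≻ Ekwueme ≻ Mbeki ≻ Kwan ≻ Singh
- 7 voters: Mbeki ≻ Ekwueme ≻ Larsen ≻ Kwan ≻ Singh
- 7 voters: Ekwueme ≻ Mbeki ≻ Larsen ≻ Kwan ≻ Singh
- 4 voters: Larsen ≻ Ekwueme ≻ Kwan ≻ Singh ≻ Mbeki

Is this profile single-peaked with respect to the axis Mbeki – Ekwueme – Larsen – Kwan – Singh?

no

Axis positions: Mbeki=1, Ekwueme=2, Larsen=3, Kwan=4, Singh=5.
Faction 1 (peak Kwan at position 4): ranking walks positions 4-5-3-2-1, expanding outward from the peak — single-peaked.
Faction 2: ranking walks positions 3-5-1-4-2; Singh is ranked above Kwan even though Kwan lies between Singh and the peak Larsen on the axis — preferences dip and rise again. Not single-peaked.
Faction 3 (peak Singh at position 5): ranking walks positions 5-4-3-2-1, expanding outward from the peak — single-peaked.
Faction 4: ranking walks positions 2-3-5-4-1; Singh is ranked above Kwan even though Kwan lies between Singh and the peak Ekwueme on the axis — preferences dip and rise again. Not single-peaked.
Faction 5: ranking walks positions 4-5-2-3-1; Ekwueme is ranked above Larsen even though Larsen lies between Ekwueme and the peak Kwan on the axis — preferences dip and rise again. Not single-peaked.
Faction 6 (peak Larsen at position 3): ranking walks positions 3-2-1-4-5, expanding outward from the peak — single-peaked.
Faction 7 (peak Mbeki at position 1): ranking walks positions 1-2-3-4-5, expanding outward from the peak — single-peaked.
Faction 8 (peak Ekwueme at position 2): ranking walks positions 2-1-3-4-5, expanding outward from the peak — single-peaked.
Faction 9 (peak Larsen at position 3): ranking walks positions 3-2-4-5-1, expanding outward from the peak — single-peaked.
Faction 2 violates single-peakedness, so the profile is not single-peaked on this axis.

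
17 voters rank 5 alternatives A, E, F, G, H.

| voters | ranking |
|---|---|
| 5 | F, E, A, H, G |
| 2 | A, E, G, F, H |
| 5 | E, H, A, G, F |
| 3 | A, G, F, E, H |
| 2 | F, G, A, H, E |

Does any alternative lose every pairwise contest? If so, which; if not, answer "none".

Head-to-head results (17 voters):
A vs E: E wins 10–7.
A–F: A 10–7.
A vs G: A is ranked higher on 5+2+5+3 = 15 ballots, G on 2. A wins 15–2.
A vs H: A preferred on 5+2+3+2 = 12 ballots; A wins 12–5.
E vs F: 2+5 = 7 for E, 10 for F — F by 10–7.
E–G: E 12–5.
E–H: E 15–2.
F vs G: F is ranked higher on 5+2 = 7 ballots, G on 10. G wins 10–7.
F vs H: F wins 12–5.
G vs H: 7 to 10, H.
Each alternative has at least one pairwise win (A beats F; E beats A; F beats E; G beats F; H beats G) — no Condorcet loser.

none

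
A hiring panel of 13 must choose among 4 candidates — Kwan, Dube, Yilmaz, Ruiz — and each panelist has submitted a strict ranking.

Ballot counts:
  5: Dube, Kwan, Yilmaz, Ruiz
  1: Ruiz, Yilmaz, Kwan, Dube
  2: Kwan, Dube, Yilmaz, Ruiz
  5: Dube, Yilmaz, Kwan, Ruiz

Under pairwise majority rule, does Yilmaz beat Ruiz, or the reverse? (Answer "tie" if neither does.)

Ballots ranking Yilmaz above Ruiz: 5 + 2 + 5 = 12.
Ballots ranking Ruiz above Yilmaz: 13 − 12 = 1.
Yilmaz wins the head-to-head 12–1.

Yilmaz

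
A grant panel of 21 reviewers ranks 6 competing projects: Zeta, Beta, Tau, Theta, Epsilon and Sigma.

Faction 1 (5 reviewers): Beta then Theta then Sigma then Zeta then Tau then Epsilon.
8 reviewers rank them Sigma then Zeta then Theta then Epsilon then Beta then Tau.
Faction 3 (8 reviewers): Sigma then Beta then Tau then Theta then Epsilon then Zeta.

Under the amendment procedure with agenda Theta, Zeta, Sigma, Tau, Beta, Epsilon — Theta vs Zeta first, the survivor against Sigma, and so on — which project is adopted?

Sigma

Round 1: Theta vs Zeta — 13–8, Theta advances.
Round 2: Theta vs Sigma — 5–16, Sigma advances.
Round 3: Sigma vs Tau — 21–0, Sigma advances.
Round 4: Sigma vs Beta — 16–5, Sigma advances.
Round 5: Sigma vs Epsilon — 21–0, Sigma advances.
Sigma survives the agenda.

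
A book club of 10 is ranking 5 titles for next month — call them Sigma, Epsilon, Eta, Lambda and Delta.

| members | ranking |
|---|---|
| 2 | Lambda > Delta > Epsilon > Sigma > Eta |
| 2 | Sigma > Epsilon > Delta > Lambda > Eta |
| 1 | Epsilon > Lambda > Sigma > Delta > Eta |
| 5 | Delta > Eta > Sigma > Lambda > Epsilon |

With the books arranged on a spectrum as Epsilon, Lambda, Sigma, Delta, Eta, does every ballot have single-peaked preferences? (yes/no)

Axis positions: Epsilon=1, Lambda=2, Sigma=3, Delta=4, Eta=5.
Group 1: ranking walks positions 2-4-1-3-5; Delta is ranked above Sigma even though Sigma lies between Delta and the peak Lambda on the axis — preferences dip and rise again. Not single-peaked.
Group 2: ranking walks positions 3-1-4-2-5; Epsilon is ranked above Lambda even though Lambda lies between Epsilon and the peak Sigma on the axis — preferences dip and rise again. Not single-peaked.
Group 3 (peak Epsilon at position 1): ranking walks positions 1-2-3-4-5, expanding outward from the peak — single-peaked.
Group 4 (peak Delta at position 4): ranking walks positions 4-5-3-2-1, expanding outward from the peak — single-peaked.
Group 1 violates single-peakedness, so the profile is not single-peaked on this axis.

no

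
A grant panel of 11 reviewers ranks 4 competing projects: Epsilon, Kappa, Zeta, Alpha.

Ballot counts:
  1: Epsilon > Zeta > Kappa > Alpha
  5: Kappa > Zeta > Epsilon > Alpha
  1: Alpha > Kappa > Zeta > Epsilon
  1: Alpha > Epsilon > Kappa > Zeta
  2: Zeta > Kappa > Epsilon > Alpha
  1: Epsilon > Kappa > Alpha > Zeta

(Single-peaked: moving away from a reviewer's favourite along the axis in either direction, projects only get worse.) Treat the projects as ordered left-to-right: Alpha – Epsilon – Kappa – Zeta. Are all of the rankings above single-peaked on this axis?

no

Axis positions: Alpha=1, Epsilon=2, Kappa=3, Zeta=4.
Ballot type 1: ranking walks positions 2-4-3-1; Zeta is ranked above Kappa even though Kappa lies between Zeta and the peak Epsilon on the axis — preferences dip and rise again. Not single-peaked.
Ballot type 2 (peak Kappa at position 3): ranking walks positions 3-4-2-1, expanding outward from the peak — single-peaked.
Ballot type 3: ranking walks positions 1-3-4-2; Kappa is ranked above Epsilon even though Epsilon lies between Kappa and the peak Alpha on the axis — preferences dip and rise again. Not single-peaked.
Ballot type 4 (peak Alpha at position 1): ranking walks positions 1-2-3-4, expanding outward from the peak — single-peaked.
Ballot type 5 (peak Zeta at position 4): ranking walks positions 4-3-2-1, expanding outward from the peak — single-peaked.
Ballot type 6 (peak Epsilon at position 2): ranking walks positions 2-3-1-4, expanding outward from the peak — single-peaked.
Ballot type 1 violates single-peakedness, so the profile is not single-peaked on this axis.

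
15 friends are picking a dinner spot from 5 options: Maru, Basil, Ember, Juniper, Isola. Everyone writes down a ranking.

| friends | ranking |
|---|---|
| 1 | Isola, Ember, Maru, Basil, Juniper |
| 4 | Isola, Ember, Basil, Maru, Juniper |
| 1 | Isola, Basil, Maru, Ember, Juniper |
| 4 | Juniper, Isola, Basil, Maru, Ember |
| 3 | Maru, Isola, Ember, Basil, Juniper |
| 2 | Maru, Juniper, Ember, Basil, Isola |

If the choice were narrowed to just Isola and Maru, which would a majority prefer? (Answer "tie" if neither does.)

Ballots ranking Isola above Maru: 1 + 4 + 1 + 4 = 10.
Ballots ranking Maru above Isola: 15 − 10 = 5.
Isola wins the head-to-head 10–5.

Isola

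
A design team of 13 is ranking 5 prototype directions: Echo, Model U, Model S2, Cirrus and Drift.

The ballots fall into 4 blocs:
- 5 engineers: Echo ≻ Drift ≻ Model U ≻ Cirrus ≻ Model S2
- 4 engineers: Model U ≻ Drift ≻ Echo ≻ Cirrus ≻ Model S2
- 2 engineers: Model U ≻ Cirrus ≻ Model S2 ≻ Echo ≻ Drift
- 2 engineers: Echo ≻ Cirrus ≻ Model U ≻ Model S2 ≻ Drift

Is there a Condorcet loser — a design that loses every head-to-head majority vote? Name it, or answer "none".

Model S2

Head-to-head results (13 engineers):
Echo vs Model U: Echo wins 7–6.
Echo vs Model S2: Echo preferred on 5+4+2 = 11 ballots; Echo wins 11–2.
Echo vs Cirrus: 5+4+2 = 11 for Echo, 2 for Cirrus — Echo by 11–2.
Echo–Drift: Echo 9–4.
Model U–Model S2: Model U 13–0.
Model U vs Cirrus: 5+4+2 = 11 for Model U, 2 for Cirrus — Model U by 11–2.
Model U vs Drift: Model U, 8–5.
Model S2 vs Cirrus: 0 to 13, Cirrus.
Model S2–Drift: Drift 9–4.
Cirrus vs Drift: 4 to 9, Drift.
Only Model S2 has no wins; Model S2 is the Condorcet loser.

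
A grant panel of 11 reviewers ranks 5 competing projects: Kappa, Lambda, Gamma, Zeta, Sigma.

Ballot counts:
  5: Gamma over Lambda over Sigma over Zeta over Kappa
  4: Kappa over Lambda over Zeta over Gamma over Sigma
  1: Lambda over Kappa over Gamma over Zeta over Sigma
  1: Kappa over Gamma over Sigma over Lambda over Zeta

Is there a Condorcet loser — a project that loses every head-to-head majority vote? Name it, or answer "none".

Head-to-head results (11 reviewers):
Kappa vs Lambda: 5 to 6, Lambda.
Kappa–Gamma: Kappa 6–5.
Kappa vs Zeta: Kappa preferred on 4+1+1 = 6 ballots; Kappa wins 6–5.
Kappa vs Sigma: Kappa wins 6–5.
Lambda vs Gamma: Lambda preferred on 4+1 = 5 ballots; Gamma wins 6–5.
Lambda vs Zeta: Lambda preferred on 5+4+1+1 = 11 ballots; Lambda wins 11–0.
Lambda vs Sigma: 10 to 1, Lambda.
Gamma vs Zeta: Gamma, 7–4.
Gamma vs Sigma: Gamma is ranked higher on 5+4+1+1 = 11 ballots, Sigma on 0. Gamma wins 11–0.
Zeta vs Sigma: Sigma wins 6–5.
Only Zeta has no wins; Zeta is the Condorcet loser.

Zeta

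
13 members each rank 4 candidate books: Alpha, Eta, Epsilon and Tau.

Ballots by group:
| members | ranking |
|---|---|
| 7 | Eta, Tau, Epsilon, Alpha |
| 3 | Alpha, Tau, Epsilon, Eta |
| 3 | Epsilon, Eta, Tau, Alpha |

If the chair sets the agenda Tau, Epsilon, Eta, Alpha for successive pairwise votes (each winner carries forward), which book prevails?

Round 1: Tau vs Epsilon — 10–3, Tau advances.
Round 2: Tau vs Eta — 3–10, Eta advances.
Round 3: Eta vs Alpha — 10–3, Eta advances.
The agenda winner is Eta.

Eta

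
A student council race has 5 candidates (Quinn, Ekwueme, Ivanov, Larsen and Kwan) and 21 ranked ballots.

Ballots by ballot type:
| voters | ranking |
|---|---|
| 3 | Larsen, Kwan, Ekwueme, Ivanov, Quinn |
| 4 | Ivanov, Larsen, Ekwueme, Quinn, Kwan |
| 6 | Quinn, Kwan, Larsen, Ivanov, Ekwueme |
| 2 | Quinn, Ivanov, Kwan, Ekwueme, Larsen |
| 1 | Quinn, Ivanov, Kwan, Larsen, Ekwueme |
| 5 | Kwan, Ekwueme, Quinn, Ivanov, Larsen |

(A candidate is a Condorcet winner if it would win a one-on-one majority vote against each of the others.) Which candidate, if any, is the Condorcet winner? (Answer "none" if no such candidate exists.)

none

Pairwise majorities:
Quinn vs Ekwueme: 6+2+1 = 9 for Quinn, 12 for Ekwueme — Ekwueme by 12–9.
Quinn vs Ivanov: Quinn is ranked higher on 6+2+1+5 = 14 ballots, Ivanov on 7. Quinn wins 14–7.
Quinn vs Larsen: Quinn preferred on 6+2+1+5 = 14 ballots; Quinn wins 14–7.
Quinn vs Kwan: Quinn is ranked higher on 4+6+2+1 = 13 ballots, Kwan on 8. Quinn wins 13–8.
Ekwueme vs Ivanov: Ekwueme preferred on 3+5 = 8 ballots; Ivanov wins 13–8.
Ekwueme vs Larsen: Ekwueme preferred on 2+5 = 7 ballots; Larsen wins 14–7.
Ekwueme vs Kwan: 4 to 17, Kwan.
Ivanov vs Larsen: Ivanov preferred on 4+2+1+5 = 12 ballots; Ivanov wins 12–9.
Ivanov vs Kwan: 7 to 14, Kwan.
Larsen vs Kwan: 7 to 14, Kwan.
Every candidate loses at least once (Quinn loses to Ekwueme; Ekwueme loses to Ivanov; Ivanov loses to Quinn; Larsen loses to Quinn; Kwan loses to Quinn). The majority relation contains the cycle Quinn → Ivanov → Ekwueme → Quinn, so there is no Condorcet winner.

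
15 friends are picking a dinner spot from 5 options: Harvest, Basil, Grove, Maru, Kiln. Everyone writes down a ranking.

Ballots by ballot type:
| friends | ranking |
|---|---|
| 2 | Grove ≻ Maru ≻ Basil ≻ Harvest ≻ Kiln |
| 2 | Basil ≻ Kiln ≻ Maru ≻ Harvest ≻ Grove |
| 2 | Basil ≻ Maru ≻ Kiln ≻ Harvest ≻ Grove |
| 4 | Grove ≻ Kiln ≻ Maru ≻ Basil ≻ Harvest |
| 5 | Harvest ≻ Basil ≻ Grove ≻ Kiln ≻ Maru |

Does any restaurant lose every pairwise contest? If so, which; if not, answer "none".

none

Head-to-head results (15 friends):
Harvest vs Basil: Harvest is ranked higher on 5 ballots, Basil on 10. Basil wins 10–5.
Harvest–Grove: Harvest 9–6.
Harvest–Maru: Maru 10–5.
Harvest vs Kiln: Kiln, 8–7.
Basil vs Grove: Basil, 9–6.
Basil vs Maru: Basil, 9–6.
Basil vs Kiln: Basil, 11–4.
Grove vs Maru: Grove, 11–4.
Grove vs Kiln: Grove, 11–4.
Maru vs Kiln: Kiln, 11–4.
Every restaurant wins at least one matchup (Harvest beats Grove; Basil beats Harvest; Grove beats Maru; Maru beats Harvest; Kiln beats Harvest), so there is no Condorcet loser.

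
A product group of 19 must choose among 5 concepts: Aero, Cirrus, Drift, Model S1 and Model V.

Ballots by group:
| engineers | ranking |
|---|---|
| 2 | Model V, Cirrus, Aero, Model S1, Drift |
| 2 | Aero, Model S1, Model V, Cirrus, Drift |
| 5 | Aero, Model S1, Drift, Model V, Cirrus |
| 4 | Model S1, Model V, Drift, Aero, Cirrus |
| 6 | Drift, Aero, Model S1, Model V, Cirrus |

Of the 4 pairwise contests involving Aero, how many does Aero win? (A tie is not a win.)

3

Aero against each rival (19 engineers):
Aero–Cirrus: Aero 17–2.
Aero vs Drift: Drift wins 10–9.
Aero vs Model S1: 15 to 4, Aero.
Aero vs Model V: 13 to 6, Aero.
Aero beats Cirrus, Model S1, Model V; loses to Drift — 3 pairwise wins.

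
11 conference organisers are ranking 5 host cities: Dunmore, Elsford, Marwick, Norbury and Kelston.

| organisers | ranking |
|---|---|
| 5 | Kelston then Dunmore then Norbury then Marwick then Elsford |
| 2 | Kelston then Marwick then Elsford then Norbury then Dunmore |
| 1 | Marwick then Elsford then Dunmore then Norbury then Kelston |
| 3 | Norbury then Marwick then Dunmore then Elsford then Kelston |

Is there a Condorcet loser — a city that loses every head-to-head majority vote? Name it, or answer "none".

Pairwise majorities:
Dunmore vs Elsford: 5+3 = 8 for Dunmore, 3 for Elsford — Dunmore by 8–3.
Dunmore vs Marwick: Dunmore is ranked higher on 5 ballots, Marwick on 6. Marwick wins 6–5.
Dunmore vs Norbury: 5+1 = 6 for Dunmore, 5 for Norbury — Dunmore by 6–5.
Dunmore–Kelston: Kelston 7–4.
Elsford vs Marwick: 0 to 11, Marwick.
Elsford vs Norbury: Elsford preferred on 2+1 = 3 ballots; Norbury wins 8–3.
Elsford vs Kelston: 4 to 7, Kelston.
Marwick vs Norbury: Marwick is ranked higher on 2+1 = 3 ballots, Norbury on 8. Norbury wins 8–3.
Marwick vs Kelston: 4 to 7, Kelston.
Norbury vs Kelston: Norbury preferred on 1+3 = 4 ballots; Kelston wins 7–4.
Elsford is beaten in every head-to-head and is the Condorcet loser.

Elsford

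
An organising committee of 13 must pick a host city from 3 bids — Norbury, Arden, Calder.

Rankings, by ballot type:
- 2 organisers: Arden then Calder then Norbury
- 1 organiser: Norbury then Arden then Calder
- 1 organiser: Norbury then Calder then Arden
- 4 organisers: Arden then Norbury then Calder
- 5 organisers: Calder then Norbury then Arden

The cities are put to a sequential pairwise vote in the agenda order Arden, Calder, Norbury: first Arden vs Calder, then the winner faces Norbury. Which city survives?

Round 1: Arden vs Calder — 7–6, Arden advances.
Round 2: Arden vs Norbury — 6–7, Norbury advances.
The agenda winner is Norbury.

Norbury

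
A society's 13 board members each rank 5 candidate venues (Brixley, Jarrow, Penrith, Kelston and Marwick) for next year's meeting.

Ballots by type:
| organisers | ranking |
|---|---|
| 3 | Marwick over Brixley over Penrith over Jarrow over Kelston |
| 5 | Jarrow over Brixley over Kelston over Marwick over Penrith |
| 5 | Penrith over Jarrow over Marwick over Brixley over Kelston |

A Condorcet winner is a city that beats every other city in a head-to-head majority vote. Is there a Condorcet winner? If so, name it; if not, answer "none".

none

Check each pair by majority over 13 ballots:
Brixley vs Jarrow: 3 to 10, Jarrow.
Brixley vs Penrith: Brixley is ranked higher on 3+5 = 8 ballots, Penrith on 5. Brixley wins 8–5.
Brixley vs Kelston: 3+5+5 = 13 for Brixley, 0 for Kelston — Brixley by 13–0.
Brixley vs Marwick: Brixley preferred on 5 ballots; Marwick wins 8–5.
Jarrow vs Penrith: 5 for Jarrow, 8 for Penrith — Penrith by 8–5.
Jarrow vs Kelston: 3+5+5 = 13 for Jarrow, 0 for Kelston — Jarrow by 13–0.
Jarrow vs Marwick: 10 to 3, Jarrow.
Penrith vs Kelston: Penrith preferred on 3+5 = 8 ballots; Penrith wins 8–5.
Penrith vs Marwick: 5 to 8, Marwick.
Kelston vs Marwick: 5 to 8, Marwick.
Every city loses at least once (Brixley loses to Jarrow; Jarrow loses to Penrith; Penrith loses to Brixley; Kelston loses to Brixley; Marwick loses to Jarrow). The majority relation contains the cycle Brixley → Penrith → Jarrow → Brixley, so there is no Condorcet winner.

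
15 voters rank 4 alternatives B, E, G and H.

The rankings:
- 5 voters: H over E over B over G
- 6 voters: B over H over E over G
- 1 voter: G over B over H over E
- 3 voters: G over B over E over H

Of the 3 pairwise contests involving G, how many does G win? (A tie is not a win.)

G against each rival (15 voters):
G vs B: B, 11–4.
G vs E: G is ranked higher on 1+3 = 4 ballots, E on 11. E wins 11–4.
G vs H: H wins 11–4.
G beats no one; loses to B, E, H — 0 pairwise wins.

0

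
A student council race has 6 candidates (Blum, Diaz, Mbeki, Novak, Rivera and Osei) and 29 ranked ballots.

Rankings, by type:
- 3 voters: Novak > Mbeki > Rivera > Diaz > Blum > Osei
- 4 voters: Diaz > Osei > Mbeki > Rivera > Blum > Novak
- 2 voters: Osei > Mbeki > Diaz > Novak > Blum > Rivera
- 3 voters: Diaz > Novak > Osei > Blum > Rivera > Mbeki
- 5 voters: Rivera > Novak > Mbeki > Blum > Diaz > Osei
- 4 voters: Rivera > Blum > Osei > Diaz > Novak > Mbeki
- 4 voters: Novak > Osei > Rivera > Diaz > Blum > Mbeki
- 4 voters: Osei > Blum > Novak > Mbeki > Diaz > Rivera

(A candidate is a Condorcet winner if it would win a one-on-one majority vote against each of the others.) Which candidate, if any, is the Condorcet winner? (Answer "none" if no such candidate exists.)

Head-to-head results (29 voters):
Blum vs Diaz: Blum preferred on 5+4+4 = 13 ballots; Diaz wins 16–13.
Blum vs Mbeki: 15 to 14, Blum.
Blum vs Novak: Blum is ranked higher on 4+4+4 = 12 ballots, Novak on 17. Novak wins 17–12.
Blum vs Rivera: 2+3+4 = 9 for Blum, 20 for Rivera — Rivera by 20–9.
Blum vs Osei: Blum is ranked higher on 3+5+4 = 12 ballots, Osei on 17. Osei wins 17–12.
Diaz vs Mbeki: 15 to 14, Diaz.
Diaz vs Novak: 13 to 16, Novak.
Diaz vs Rivera: Diaz is ranked higher on 4+2+3+4 = 13 ballots, Rivera on 16. Rivera wins 16–13.
Diaz vs Osei: Diaz preferred on 3+4+3+5 = 15 ballots; Diaz wins 15–14.
Mbeki vs Novak: 4+2 = 6 for Mbeki, 23 for Novak — Novak by 23–6.
Mbeki vs Rivera: Mbeki preferred on 3+4+2+4 = 13 ballots; Rivera wins 16–13.
Mbeki vs Osei: 8 to 21, Osei.
Novak vs Rivera: Novak is ranked higher on 3+2+3+4+4 = 16 ballots, Rivera on 13. Novak wins 16–13.
Novak vs Osei: Novak preferred on 3+3+5+4 = 15 ballots; Novak wins 15–14.
Rivera vs Osei: 12 to 17, Osei.
Only Novak has no losses; Novak is the Condorcet winner.

Novak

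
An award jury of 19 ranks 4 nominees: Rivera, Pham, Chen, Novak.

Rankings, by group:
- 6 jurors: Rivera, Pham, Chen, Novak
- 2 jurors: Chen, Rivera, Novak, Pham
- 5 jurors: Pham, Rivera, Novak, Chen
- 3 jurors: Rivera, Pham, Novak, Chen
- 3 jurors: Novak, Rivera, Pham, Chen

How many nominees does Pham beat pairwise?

Pham against each rival (19 jurors):
Pham vs Rivera: Pham preferred on 5 ballots; Rivera wins 14–5.
Pham vs Chen: Pham is ranked higher on 6+5+3+3 = 17 ballots, Chen on 2. Pham wins 17–2.
Pham vs Novak: Pham, 14–5.
Pham beats Chen, Novak; loses to Rivera — 2 pairwise wins.

2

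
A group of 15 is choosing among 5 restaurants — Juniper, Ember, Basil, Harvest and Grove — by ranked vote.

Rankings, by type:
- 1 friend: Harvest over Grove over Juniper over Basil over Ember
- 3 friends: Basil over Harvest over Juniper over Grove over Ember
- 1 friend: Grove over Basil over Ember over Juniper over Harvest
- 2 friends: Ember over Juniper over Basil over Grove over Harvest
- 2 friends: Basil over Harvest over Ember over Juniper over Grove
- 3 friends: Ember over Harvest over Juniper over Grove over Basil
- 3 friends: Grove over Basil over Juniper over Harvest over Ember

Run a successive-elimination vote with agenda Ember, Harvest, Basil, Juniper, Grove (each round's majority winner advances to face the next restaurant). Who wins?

Round 1: Ember vs Harvest — 6–9, Harvest advances.
Round 2: Harvest vs Basil — 4–11, Basil advances.
Round 3: Basil vs Juniper — 9–6, Basil advances.
Round 4: Basil vs Grove — 7–8, Grove advances.
Grove survives the agenda.

Grove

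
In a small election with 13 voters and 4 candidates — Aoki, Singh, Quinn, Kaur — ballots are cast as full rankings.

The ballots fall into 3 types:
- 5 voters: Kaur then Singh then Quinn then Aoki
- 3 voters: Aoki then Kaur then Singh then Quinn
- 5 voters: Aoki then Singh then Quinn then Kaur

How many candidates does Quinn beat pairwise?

Quinn against each rival (13 voters):
Quinn vs Aoki: Quinn is ranked higher on 5 ballots, Aoki on 8. Aoki wins 8–5.
Quinn–Singh: Singh 13–0.
Quinn vs Kaur: 5 for Quinn, 8 for Kaur — Kaur by 8–5.
Quinn beats no one; loses to Aoki, Singh, Kaur — 0 pairwise wins.

0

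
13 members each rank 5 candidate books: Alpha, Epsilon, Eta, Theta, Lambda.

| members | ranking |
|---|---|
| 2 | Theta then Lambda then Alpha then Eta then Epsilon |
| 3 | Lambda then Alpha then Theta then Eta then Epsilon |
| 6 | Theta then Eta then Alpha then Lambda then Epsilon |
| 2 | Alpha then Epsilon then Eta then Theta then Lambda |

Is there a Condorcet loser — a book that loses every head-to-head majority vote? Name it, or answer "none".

Epsilon

Head-to-head results (13 members):
Alpha vs Epsilon: Alpha, 13–0.
Alpha vs Eta: 2+3+2 = 7 for Alpha, 6 for Eta — Alpha by 7–6.
Alpha vs Theta: Theta, 8–5.
Alpha vs Lambda: Alpha is ranked higher on 6+2 = 8 ballots, Lambda on 5. Alpha wins 8–5.
Epsilon vs Eta: 2 for Epsilon, 11 for Eta — Eta by 11–2.
Epsilon–Theta: Theta 11–2.
Epsilon vs Lambda: Lambda wins 11–2.
Eta vs Theta: 2 to 11, Theta.
Eta vs Lambda: Eta, 8–5.
Theta vs Lambda: Theta wins 10–3.
Only Epsilon has no wins; Epsilon is the Condorcet loser.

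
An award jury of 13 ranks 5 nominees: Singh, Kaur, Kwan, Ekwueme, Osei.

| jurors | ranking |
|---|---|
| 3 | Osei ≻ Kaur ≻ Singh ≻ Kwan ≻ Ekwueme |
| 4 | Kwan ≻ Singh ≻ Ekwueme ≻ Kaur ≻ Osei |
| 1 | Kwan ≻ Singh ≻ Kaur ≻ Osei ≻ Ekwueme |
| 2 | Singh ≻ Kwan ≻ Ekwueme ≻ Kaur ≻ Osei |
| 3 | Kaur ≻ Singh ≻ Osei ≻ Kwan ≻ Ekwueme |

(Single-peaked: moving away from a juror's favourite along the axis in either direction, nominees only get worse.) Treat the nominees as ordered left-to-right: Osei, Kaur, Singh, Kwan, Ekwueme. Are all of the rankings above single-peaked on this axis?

yes

Axis positions: Osei=1, Kaur=2, Singh=3, Kwan=4, Ekwueme=5.
Group 1 (peak Osei at position 1): ranking walks positions 1-2-3-4-5, expanding outward from the peak — single-peaked.
Group 2 (peak Kwan at position 4): ranking walks positions 4-3-5-2-1, expanding outward from the peak — single-peaked.
Group 3 (peak Kwan at position 4): ranking walks positions 4-3-2-1-5, expanding outward from the peak — single-peaked.
Group 4 (peak Singh at position 3): ranking walks positions 3-4-5-2-1, expanding outward from the peak — single-peaked.
Group 5 (peak Kaur at position 2): ranking walks positions 2-3-1-4-5, expanding outward from the peak — single-peaked.
Every ranking is single-peaked on this axis.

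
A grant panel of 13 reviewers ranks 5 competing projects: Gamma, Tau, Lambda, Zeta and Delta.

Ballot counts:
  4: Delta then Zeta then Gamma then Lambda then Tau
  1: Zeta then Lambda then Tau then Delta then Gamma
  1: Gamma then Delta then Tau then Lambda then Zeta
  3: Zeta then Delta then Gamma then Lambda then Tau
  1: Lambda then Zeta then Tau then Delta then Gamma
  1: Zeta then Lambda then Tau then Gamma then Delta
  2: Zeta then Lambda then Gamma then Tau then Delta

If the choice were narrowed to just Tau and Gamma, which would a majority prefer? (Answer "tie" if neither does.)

Gamma

Ballots ranking Tau above Gamma: 1 + 1 + 1 = 3.
Ballots ranking Gamma above Tau: 13 − 3 = 10.
Gamma wins the head-to-head 10–3.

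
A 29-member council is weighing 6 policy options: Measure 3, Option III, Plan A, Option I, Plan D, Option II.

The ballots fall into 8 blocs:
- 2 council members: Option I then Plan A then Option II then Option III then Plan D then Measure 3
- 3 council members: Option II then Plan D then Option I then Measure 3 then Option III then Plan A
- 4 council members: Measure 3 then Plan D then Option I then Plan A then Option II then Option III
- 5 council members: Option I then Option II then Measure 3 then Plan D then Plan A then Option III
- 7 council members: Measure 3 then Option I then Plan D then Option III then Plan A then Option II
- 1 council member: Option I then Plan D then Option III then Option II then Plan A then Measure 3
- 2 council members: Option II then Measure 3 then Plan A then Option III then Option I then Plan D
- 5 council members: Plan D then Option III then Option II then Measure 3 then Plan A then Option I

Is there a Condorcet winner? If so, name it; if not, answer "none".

Head-to-head results (29 council members):
Measure 3 vs Option III: Measure 3, 21–8.
Measure 3 vs Plan A: Measure 3, 26–3.
Measure 3 vs Option I: 18 to 11, Measure 3.
Measure 3 vs Plan D: 4+5+7+2 = 18 for Measure 3, 11 for Plan D — Measure 3 by 18–11.
Measure 3 vs Option II: Measure 3 is ranked higher on 4+7 = 11 ballots, Option II on 18. Option II wins 18–11.
Option III vs Plan A: Option III, 16–13.
Option III vs Option I: Option I wins 22–7.
Option III–Plan D: Plan D 25–4.
Option III vs Option II: Option II, 16–13.
Plan A vs Option I: Option I, 22–7.
Plan A vs Plan D: 2+2 = 4 for Plan A, 25 for Plan D — Plan D by 25–4.
Plan A vs Option II: 13 to 16, Option II.
Option I vs Plan D: Option I is ranked higher on 2+5+7+1+2 = 17 ballots, Plan D on 12. Option I wins 17–12.
Option I–Option II: Option I 19–10.
Plan D vs Option II: Plan D wins 17–12.
No option is unbeaten: Measure 3 loses to Option II; Option III loses to Measure 3; Plan A loses to Measure 3; Option I loses to Measure 3; Plan D loses to Measure 3; Option II loses to Option I. In particular Measure 3 beats Option I beats Option II beats Measure 3 is a majority cycle — no Condorcet winner exists.

none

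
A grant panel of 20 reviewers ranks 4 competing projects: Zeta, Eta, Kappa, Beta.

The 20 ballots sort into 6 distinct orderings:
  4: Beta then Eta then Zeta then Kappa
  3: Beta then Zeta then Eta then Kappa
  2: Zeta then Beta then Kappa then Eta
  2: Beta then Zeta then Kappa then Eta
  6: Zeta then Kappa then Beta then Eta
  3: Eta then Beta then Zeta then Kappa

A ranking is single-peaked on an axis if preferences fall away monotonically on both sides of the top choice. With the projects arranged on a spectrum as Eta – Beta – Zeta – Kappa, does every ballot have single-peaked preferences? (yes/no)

Axis positions: Eta=1, Beta=2, Zeta=3, Kappa=4.
Faction 1 (peak Beta at position 2): ranking walks positions 2-1-3-4, expanding outward from the peak — single-peaked.
Faction 2 (peak Beta at position 2): ranking walks positions 2-3-1-4, expanding outward from the peak — single-peaked.
Faction 3 (peak Zeta at position 3): ranking walks positions 3-2-4-1, expanding outward from the peak — single-peaked.
Faction 4 (peak Beta at position 2): ranking walks positions 2-3-4-1, expanding outward from the peak — single-peaked.
Faction 5 (peak Zeta at position 3): ranking walks positions 3-4-2-1, expanding outward from the peak — single-peaked.
Faction 6 (peak Eta at position 1): ranking walks positions 1-2-3-4, expanding outward from the peak — single-peaked.
Every ranking is single-peaked on this axis.

yes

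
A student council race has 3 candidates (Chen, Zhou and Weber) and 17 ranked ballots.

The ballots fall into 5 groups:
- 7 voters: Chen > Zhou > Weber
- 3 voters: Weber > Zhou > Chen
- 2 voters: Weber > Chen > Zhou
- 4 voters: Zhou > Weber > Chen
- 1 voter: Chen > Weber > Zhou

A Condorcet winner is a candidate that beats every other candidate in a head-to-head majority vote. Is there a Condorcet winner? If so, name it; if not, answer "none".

none

Head-to-head results (17 voters):
Chen vs Zhou: Chen, 10–7.
Chen vs Weber: Weber wins 9–8.
Zhou vs Weber: Zhou, 11–6.
No candidate is unbeaten: Chen loses to Weber; Zhou loses to Chen; Weber loses to Zhou. In particular Chen beats Zhou beats Weber beats Chen is a majority cycle — no Condorcet winner exists.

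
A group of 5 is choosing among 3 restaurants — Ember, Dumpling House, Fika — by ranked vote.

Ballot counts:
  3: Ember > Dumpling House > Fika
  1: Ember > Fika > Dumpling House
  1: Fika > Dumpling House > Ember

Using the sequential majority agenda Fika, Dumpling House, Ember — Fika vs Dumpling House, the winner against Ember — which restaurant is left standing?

Ember

Round 1: Fika vs Dumpling House — 2–3, Dumpling House advances.
Round 2: Dumpling House vs Ember — 1–4, Ember advances.
The agenda winner is Ember.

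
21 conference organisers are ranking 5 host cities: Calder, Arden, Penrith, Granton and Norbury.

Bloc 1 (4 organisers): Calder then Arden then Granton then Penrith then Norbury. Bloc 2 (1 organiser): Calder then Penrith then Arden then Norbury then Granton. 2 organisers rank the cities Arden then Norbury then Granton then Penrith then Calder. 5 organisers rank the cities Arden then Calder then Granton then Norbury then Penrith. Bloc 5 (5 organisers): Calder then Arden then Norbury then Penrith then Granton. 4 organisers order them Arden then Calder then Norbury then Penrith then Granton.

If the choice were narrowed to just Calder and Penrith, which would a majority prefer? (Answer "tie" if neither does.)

Calder

Ballots ranking Calder above Penrith: 4 + 1 + 5 + 5 + 4 = 19.
Ballots ranking Penrith above Calder: 21 − 19 = 2.
Calder wins the head-to-head 19–2.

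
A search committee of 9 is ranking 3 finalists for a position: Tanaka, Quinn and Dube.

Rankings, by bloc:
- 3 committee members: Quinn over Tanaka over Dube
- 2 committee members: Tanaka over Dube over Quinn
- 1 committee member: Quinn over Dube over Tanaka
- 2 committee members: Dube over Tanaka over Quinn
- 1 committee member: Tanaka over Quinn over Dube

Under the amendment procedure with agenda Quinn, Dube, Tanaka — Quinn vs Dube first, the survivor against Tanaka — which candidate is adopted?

Round 1: Quinn vs Dube — 5–4, Quinn advances.
Round 2: Quinn vs Tanaka — 4–5, Tanaka advances.
The agenda winner is Tanaka.

Tanaka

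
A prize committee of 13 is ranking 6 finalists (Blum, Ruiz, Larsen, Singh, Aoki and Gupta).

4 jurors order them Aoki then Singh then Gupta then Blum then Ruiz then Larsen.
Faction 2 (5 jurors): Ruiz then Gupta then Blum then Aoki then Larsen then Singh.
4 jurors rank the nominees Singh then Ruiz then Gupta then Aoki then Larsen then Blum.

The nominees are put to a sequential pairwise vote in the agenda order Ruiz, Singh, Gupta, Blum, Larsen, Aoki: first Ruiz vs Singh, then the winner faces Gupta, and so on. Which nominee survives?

Round 1: Ruiz vs Singh — 5–8, Singh advances.
Round 2: Singh vs Gupta — 8–5, Singh advances.
Round 3: Singh vs Blum — 8–5, Singh advances.
Round 4: Singh vs Larsen — 8–5, Singh advances.
Round 5: Singh vs Aoki — 4–9, Aoki advances.
Aoki survives the agenda.

Aoki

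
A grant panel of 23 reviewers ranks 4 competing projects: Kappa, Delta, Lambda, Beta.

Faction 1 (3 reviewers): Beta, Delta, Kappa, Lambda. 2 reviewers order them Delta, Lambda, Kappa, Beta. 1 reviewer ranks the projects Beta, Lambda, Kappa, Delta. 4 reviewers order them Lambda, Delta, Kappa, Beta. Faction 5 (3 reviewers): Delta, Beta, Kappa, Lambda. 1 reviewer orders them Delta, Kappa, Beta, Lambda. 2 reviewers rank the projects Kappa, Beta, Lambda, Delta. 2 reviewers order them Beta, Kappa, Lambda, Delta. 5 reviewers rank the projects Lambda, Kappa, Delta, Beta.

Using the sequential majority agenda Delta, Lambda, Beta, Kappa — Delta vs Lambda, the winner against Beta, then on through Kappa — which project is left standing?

Kappa

Round 1: Delta vs Lambda — 9–14, Lambda advances.
Round 2: Lambda vs Beta — 11–12, Beta advances.
Round 3: Beta vs Kappa — 9–14, Kappa advances.
Kappa survives the agenda.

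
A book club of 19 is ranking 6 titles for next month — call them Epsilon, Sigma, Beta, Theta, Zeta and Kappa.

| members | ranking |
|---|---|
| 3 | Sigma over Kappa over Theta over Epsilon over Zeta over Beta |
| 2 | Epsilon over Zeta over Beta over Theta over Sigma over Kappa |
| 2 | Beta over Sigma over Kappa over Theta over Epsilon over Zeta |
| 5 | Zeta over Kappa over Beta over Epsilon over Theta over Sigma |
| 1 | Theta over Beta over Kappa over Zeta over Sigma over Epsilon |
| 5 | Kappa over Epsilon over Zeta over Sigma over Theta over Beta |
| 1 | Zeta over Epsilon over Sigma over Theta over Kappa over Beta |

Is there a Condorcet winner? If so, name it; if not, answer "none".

Check each pair by majority over 19 ballots:
Epsilon vs Sigma: Epsilon is ranked higher on 2+5+5+1 = 13 ballots, Sigma on 6. Epsilon wins 13–6.
Epsilon vs Beta: Epsilon preferred on 3+2+5+1 = 11 ballots; Epsilon wins 11–8.
Epsilon vs Theta: Epsilon preferred on 2+5+5+1 = 13 ballots; Epsilon wins 13–6.
Epsilon vs Zeta: 12 to 7, Epsilon.
Epsilon vs Kappa: Epsilon is ranked higher on 2+1 = 3 ballots, Kappa on 16. Kappa wins 16–3.
Sigma vs Beta: Sigma preferred on 3+5+1 = 9 ballots; Beta wins 10–9.
Sigma vs Theta: Sigma is ranked higher on 3+2+5+1 = 11 ballots, Theta on 8. Sigma wins 11–8.
Sigma vs Zeta: 5 to 14, Zeta.
Sigma vs Kappa: Sigma is ranked higher on 3+2+2+1 = 8 ballots, Kappa on 11. Kappa wins 11–8.
Beta vs Theta: Beta preferred on 2+2+5 = 9 ballots; Theta wins 10–9.
Beta vs Zeta: Beta is ranked higher on 2+1 = 3 ballots, Zeta on 16. Zeta wins 16–3.
Beta vs Kappa: 5 to 14, Kappa.
Theta vs Zeta: Theta preferred on 3+2+1 = 6 ballots; Zeta wins 13–6.
Theta vs Kappa: 2+1+1 = 4 for Theta, 15 for Kappa — Kappa by 15–4.
Zeta vs Kappa: Zeta is ranked higher on 2+5+1 = 8 ballots, Kappa on 11. Kappa wins 11–8.
Kappa wins every pairwise contest, so Kappa is the Condorcet winner.

Kappa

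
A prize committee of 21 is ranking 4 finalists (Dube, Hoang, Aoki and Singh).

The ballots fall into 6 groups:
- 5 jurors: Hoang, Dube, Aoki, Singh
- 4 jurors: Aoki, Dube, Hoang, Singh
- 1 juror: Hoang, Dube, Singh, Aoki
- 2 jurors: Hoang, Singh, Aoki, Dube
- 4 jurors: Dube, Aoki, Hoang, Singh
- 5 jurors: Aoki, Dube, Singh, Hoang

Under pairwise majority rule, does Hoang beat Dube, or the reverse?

Dube

Ballots ranking Hoang above Dube: 5 + 1 + 2 = 8.
Ballots ranking Dube above Hoang: 21 − 8 = 13.
Dube wins the head-to-head 13–8.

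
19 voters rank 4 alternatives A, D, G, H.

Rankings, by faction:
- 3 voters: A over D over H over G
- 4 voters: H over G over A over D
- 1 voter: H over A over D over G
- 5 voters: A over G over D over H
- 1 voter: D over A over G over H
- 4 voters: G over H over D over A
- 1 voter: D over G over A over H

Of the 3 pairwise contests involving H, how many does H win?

0

H against each rival (19 voters):
H vs A: A, 10–9.
H vs D: D, 10–9.
H vs G: H is ranked higher on 3+4+1 = 8 ballots, G on 11. G wins 11–8.
H beats no one; loses to A, D, G — 0 pairwise wins.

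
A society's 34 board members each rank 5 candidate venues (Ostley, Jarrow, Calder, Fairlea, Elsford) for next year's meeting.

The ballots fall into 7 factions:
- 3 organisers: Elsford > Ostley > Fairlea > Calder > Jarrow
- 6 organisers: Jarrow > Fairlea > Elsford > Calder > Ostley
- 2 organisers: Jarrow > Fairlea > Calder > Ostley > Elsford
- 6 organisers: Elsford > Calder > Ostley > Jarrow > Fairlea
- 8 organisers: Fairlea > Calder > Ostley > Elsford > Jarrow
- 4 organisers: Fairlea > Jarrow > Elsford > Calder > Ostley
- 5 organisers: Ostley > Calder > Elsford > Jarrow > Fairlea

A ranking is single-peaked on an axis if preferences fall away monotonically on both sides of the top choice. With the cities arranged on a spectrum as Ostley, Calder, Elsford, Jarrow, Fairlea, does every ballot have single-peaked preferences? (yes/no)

no

Axis positions: Ostley=1, Calder=2, Elsford=3, Jarrow=4, Fairlea=5.
Faction 1: ranking walks positions 3-1-5-2-4; Ostley is ranked above Calder even though Calder lies between Ostley and the peak Elsford on the axis — preferences dip and rise again. Not single-peaked.
Faction 2 (peak Jarrow at position 4): ranking walks positions 4-5-3-2-1, expanding outward from the peak — single-peaked.
Faction 3: ranking walks positions 4-5-2-1-3; Calder is ranked above Elsford even though Elsford lies between Calder and the peak Jarrow on the axis — preferences dip and rise again. Not single-peaked.
Faction 4 (peak Elsford at position 3): ranking walks positions 3-2-1-4-5, expanding outward from the peak — single-peaked.
Faction 5: ranking walks positions 5-2-1-3-4; Calder is ranked above Jarrow even though Jarrow lies between Calder and the peak Fairlea on the axis — preferences dip and rise again. Not single-peaked.
Faction 6 (peak Fairlea at position 5): ranking walks positions 5-4-3-2-1, expanding outward from the peak — single-peaked.
Faction 7 (peak Ostley at position 1): ranking walks positions 1-2-3-4-5, expanding outward from the peak — single-peaked.
Faction 1 violates single-peakedness, so the profile is not single-peaked on this axis.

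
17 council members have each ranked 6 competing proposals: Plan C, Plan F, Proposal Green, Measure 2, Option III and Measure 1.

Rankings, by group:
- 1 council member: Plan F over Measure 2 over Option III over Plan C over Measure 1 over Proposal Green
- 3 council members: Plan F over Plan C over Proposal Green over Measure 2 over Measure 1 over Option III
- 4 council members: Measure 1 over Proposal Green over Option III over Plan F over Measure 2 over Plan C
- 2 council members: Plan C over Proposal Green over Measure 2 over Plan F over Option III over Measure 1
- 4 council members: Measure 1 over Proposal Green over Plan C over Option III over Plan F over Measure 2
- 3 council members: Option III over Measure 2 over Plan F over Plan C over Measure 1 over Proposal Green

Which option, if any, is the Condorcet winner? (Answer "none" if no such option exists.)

Pairwise majorities:
Plan C vs Plan F: 2+4 = 6 for Plan C, 11 for Plan F — Plan F by 11–6.
Plan C vs Proposal Green: Plan C is ranked higher on 1+3+2+3 = 9 ballots, Proposal Green on 8. Plan C wins 9–8.
Plan C vs Measure 2: Plan C is ranked higher on 3+2+4 = 9 ballots, Measure 2 on 8. Plan C wins 9–8.
Plan C vs Option III: 3+2+4 = 9 for Plan C, 8 for Option III — Plan C by 9–8.
Plan C vs Measure 1: 9 to 8, Plan C.
Plan F vs Proposal Green: 7 to 10, Proposal Green.
Plan F vs Measure 2: 1+3+4+4 = 12 for Plan F, 5 for Measure 2 — Plan F by 12–5.
Plan F vs Option III: Plan F is ranked higher on 1+3+2 = 6 ballots, Option III on 11. Option III wins 11–6.
Plan F vs Measure 1: 9 to 8, Plan F.
Proposal Green vs Measure 2: 13 to 4, Proposal Green.
Proposal Green vs Option III: Proposal Green preferred on 3+4+2+4 = 13 ballots; Proposal Green wins 13–4.
Proposal Green vs Measure 1: Proposal Green preferred on 3+2 = 5 ballots; Measure 1 wins 12–5.
Measure 2 vs Option III: Measure 2 preferred on 1+3+2 = 6 ballots; Option III wins 11–6.
Measure 2 vs Measure 1: 9 to 8, Measure 2.
Option III vs Measure 1: Option III preferred on 1+2+3 = 6 ballots; Measure 1 wins 11–6.
No option is unbeaten: Plan C loses to Plan F; Plan F loses to Proposal Green; Proposal Green loses to Plan C; Measure 2 loses to Plan C; Option III loses to Plan C; Measure 1 loses to Plan C. In particular Plan C beats Proposal Green beats Plan F beats Plan C is a majority cycle — no Condorcet winner exists.

none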